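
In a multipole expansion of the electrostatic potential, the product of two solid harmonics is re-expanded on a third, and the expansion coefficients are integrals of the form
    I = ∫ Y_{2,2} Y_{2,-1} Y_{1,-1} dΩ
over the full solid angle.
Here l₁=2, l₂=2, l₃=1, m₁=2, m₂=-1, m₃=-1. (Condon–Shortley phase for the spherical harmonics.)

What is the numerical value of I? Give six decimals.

l₁+l₂+l₃=5 is odd: 3j(l;000)=0 ⇒ I=0

0.000000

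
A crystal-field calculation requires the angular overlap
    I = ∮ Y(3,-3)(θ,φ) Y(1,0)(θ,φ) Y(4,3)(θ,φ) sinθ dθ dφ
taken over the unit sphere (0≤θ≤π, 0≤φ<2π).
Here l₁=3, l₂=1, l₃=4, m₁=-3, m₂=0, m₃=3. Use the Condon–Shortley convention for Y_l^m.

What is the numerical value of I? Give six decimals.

-0.162868

m-sum 0 ✓  L=8 even ✓  2≤4≤4 ✓
Π(2lᵢ+1) = 7×3×9 = 189
triangle coeff Δ(3,1,4) = 1/252
Σ_t [0,0]: t=0:+1/36 = 1/36
(3j)²=4/63 [(3 1 4; 0 0 0)], sign=+1
Σ_t [0,0]: t=0:+1/720 = 1/720
(3j)²=1/36 [(3 1 4; -3 0 3)], sign=-1
⇒ 4πI² = 1/3
I = (-1)√(1/3/(4π)) = -0.16286750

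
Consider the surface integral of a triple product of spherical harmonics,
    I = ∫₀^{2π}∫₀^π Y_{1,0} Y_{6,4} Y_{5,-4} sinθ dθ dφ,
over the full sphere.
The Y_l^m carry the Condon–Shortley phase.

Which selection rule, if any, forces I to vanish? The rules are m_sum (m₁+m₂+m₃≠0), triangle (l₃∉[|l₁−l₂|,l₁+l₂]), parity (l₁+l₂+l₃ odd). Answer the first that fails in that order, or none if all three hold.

m₁+m₂+m₃ = 0 + 4 − 4 = 0  ✓
triangle: |1−6|=5 ≤ l₃=5 ≤ 1+6=7  ✓
parity: l₁+l₂+l₃ = 12 is even  ✓

none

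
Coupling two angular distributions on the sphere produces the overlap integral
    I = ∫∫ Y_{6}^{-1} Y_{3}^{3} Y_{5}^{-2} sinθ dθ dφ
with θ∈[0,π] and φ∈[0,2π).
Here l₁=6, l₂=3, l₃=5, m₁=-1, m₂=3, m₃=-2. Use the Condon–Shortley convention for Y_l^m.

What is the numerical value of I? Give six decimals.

0.145631

Checks pass: Σm=0; 14 even; l₃=5∈[3,9].
(2·6+1)(2·3+1)(2·5+1) = 1001
Δ: 4! 8! 2! / 15! → 1/675675
sum: t=1:−1/8640 t=2:+1/2304 t=3:−1/8640 = 7/34560
3j²(6 3 5; 0 0 0) = Δ·Π!·Σ² = 7/429  (sign -1)
sum: t=4:+1/34560 = 1/34560
3j²(6 3 5; -1 3 -2) = Δ·Π!·Σ² = 7/429  (sign -1)
combine: 4πI² = 1001·7/429·7/429 = 343/1287
take √, sign +1: I = 0.14563067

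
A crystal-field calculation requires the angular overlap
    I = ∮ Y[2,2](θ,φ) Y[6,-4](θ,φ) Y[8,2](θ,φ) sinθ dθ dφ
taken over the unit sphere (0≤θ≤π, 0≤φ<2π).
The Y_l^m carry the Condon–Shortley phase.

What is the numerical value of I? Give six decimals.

m-sum 0 ✓  L=16 even ✓  4≤8≤8 ✓
Π(2lᵢ+1) = 5×13×17 = 1105
triangle coeff Δ(2,6,8) = 1/30940
Σ_t [0,0]: t=0:+1/2073600 = 1/2073600
(3j)²=28/1105 [(2 6 8; 0 0 0)], sign=+1
Σ_t [0,0]: t=0:+1/174182400 = 1/174182400
(3j)²=3/6188 [(2 6 8; 2 -4 2)], sign=+1
⇒ 4πI² = 3/221
I = (+1)√(3/221/(4π)) = 0.03286696

0.032867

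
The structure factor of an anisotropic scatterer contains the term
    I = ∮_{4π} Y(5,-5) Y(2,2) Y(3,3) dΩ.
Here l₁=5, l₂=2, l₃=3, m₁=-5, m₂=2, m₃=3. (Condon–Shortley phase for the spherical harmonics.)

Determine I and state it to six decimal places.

Checks pass: Σm=0; 10 even; l₃=3∈[3,7].
(2·5+1)(2·2+1)(2·3+1) = 385
Δ: 4! 6! 0! / 11! → 1/2310
sum: t=2:+1/144 = 1/144
3j²(5 2 3; 0 0 0) = Δ·Π!·Σ² = 10/231  (sign -1)
sum: t=4:+1/17280 = 1/17280
3j²(5 2 3; -5 2 3) = Δ·Π!·Σ² = 1/11  (sign +1)
combine: 4πI² = 385·10/231·1/11 = 50/33
take √, sign -1: I = -0.34723469

-0.347235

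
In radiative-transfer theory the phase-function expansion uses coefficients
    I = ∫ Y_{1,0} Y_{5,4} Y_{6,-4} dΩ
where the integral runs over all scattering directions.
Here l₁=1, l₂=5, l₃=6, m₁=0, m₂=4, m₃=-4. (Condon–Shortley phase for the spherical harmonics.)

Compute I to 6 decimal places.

m-sum 0 ✓  L=12 even ✓  4≤6≤6 ✓
Π(2lᵢ+1) = 3×11×13 = 429
triangle coeff Δ(1,5,6) = 1/858
Σ_t [0,0]: t=0:+1/14400 = 1/14400
(3j)²=6/143 [(1 5 6; 0 0 0)], sign=+1
Σ_t [0,0]: t=0:+1/362880 = 1/362880
(3j)²=10/429 [(1 5 6; 0 4 -4)], sign=+1
⇒ 4πI² = 60/143
I = (+1)√(60/143/(4π)) = 0.18272698

0.182727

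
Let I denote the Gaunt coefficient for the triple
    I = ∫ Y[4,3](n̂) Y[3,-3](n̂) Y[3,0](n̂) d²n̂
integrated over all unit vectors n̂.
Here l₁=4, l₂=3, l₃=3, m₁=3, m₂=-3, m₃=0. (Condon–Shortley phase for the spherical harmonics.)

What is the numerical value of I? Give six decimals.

0.203551

m-sum 0 ✓  L=10 even ✓  1≤3≤7 ✓
Π(2lᵢ+1) = 9×7×7 = 441
triangle coeff Δ(4,3,3) = 1/34650
Σ_t [1,3]: t=1:−1/72 t=2:+1/16 t=3:−1/72 = 5/144
(3j)²=2/77 [(4 3 3; 0 0 0)], sign=-1
Σ_t [0,0]: t=0:+1/288 = 1/288
(3j)²=1/22 [(4 3 3; 3 -3 0)], sign=-1
⇒ 4πI² = 63/121
I = (+1)√(63/121/(4π)) = 0.20355073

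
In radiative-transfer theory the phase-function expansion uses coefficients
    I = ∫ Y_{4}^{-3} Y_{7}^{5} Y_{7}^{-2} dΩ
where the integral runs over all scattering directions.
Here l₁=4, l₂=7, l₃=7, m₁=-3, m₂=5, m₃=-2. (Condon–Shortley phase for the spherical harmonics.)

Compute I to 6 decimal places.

0.160152

m-sum 0 ✓  L=18 even ✓  3≤7≤11 ✓
Π(2lᵢ+1) = 9×15×15 = 2025
triangle coeff Δ(4,7,7) = 1/58198140
Σ_t [0,4]: t=0:+1/17418240 t=1:−1/622080 t=2:+1/230400 t=3:−1/622080 t=4:+1/17418240 = 1/806400
(3j)²=2268/230945 [(4 7 7; 0 0 0)], sign=-1
Σ_t [3,4]: t=3:−1/52254720 t=4:+1/11612160 = 1/14929920
(3j)²=1225/75582 [(4 7 7; -3 5 -2)], sign=-1
⇒ 4πI² = 62511750/193947611
I = (+1)√(62511750/193947611/(4π)) = 0.16015248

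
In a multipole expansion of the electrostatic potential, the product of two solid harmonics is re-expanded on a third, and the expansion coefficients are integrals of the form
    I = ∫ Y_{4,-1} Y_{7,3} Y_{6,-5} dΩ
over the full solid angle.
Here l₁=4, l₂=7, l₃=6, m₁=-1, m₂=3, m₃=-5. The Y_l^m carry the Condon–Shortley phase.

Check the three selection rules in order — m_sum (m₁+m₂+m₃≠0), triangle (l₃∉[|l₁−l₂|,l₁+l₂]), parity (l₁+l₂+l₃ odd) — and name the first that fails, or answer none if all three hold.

m_sum

m₁+m₂+m₃ = -1 + 3 − 5 = -3  ✗
triangle: |4−7|=3 ≤ l₃=6 ≤ 4+7=11
parity: l₁+l₂+l₃ = 17 is odd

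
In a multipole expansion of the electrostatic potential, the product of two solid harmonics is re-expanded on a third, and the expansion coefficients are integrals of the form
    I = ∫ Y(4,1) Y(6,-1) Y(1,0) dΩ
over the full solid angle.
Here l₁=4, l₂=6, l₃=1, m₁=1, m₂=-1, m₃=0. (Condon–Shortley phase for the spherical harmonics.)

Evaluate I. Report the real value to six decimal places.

triangle: need 2≤l₃≤10, have 1; I=0

0.000000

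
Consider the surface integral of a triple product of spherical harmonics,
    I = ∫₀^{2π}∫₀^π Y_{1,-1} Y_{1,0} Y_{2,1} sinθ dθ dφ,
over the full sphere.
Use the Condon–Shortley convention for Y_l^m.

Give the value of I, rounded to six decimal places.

Checks pass: Σm=0; 4 even; l₃=2∈[0,2].
(2·1+1)(2·1+1)(2·2+1) = 45
Δ: 0! 2! 2! / 5! → 1/30
sum: t=0:+1/1 = 1/1
3j²(1 1 2; 0 0 0) = Δ·Π!·Σ² = 2/15  (sign +1)
sum: t=0:+1/2 = 1/2
3j²(1 1 2; -1 0 1) = Δ·Π!·Σ² = 1/10  (sign -1)
combine: 4πI² = 45·2/15·1/10 = 3/5
take √, sign -1: I = -0.21850969

-0.218510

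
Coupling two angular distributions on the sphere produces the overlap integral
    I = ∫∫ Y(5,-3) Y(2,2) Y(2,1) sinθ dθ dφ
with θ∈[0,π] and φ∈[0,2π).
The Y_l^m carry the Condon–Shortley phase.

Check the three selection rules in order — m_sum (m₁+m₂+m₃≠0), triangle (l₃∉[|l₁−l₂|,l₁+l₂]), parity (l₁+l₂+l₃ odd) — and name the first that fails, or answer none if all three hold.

triangle

Σmᵢ = 0  ✓
l₃∈[|l₁−l₂|,l₁+l₂]=[3,7], have l₃=2  ✗
Σlᵢ = 9 ⇒ odd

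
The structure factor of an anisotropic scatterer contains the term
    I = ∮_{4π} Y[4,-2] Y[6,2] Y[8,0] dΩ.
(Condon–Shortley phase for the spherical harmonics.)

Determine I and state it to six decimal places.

-0.137687

Rules hold: Σm=0, L=18 even, 2≤8≤10.
N = 9·13·17 = 1989
Δ = 2!·6!·10!/19! = 1/23279256
Racah Σ t=0..2: t=0:+1/1658880 t=1:−1/518400 t=2:+1/1658880 = -1/1382400
⇒ 3j(4 6 8; 0 0 0)² = 504/46189, sgn -1
Racah Σ t=0..2: t=0:+1/116121600 t=1:−1/3628800 t=2:+1/1658880 = 13/38707200
⇒ 3j(4 6 8; -2 2 0)² = 39/3553, sgn +1
4πI² = N·(3j₀)²·(3jₘ)² = 176904/742577
I = -1·√(0.23823/4π) = -0.13768707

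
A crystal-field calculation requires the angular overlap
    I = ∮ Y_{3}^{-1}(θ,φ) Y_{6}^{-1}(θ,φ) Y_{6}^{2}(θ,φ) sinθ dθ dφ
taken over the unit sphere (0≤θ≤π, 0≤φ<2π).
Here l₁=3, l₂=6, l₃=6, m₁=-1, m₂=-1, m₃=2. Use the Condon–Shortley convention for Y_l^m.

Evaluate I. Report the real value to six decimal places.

0.000000

L=15 odd ⇒ parity kills the (l;000) factor ⇒ I = 0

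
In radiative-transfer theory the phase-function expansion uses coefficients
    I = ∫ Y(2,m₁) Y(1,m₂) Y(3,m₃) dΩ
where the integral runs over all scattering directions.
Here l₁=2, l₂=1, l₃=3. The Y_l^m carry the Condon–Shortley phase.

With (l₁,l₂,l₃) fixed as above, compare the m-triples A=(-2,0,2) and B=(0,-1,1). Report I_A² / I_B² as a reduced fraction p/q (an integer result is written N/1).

Same 2,1,3: normalisation and zero-m 3j drop out of the ratio.
A: Δ: 0! 4! 2! / 7! → 1/105; sum: t=0:+1/24 = 1/24; 3j²(2 1 3; -2 0 2) = Δ·Π!·Σ² = 1/21  (sign -1)
B: Δ: 0! 4! 2! / 7! → 1/105; sum: t=0:+1/8 = 1/8; 3j²(2 1 3; 0 -1 1) = Δ·Π!·Σ² = 2/35  (sign +1)
I_A²/I_B² = (1/21)/(2/35) = 5/6

5/6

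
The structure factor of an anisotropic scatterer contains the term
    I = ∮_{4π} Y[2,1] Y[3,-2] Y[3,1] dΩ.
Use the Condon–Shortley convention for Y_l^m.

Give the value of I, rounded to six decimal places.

Checks pass: Σm=0; 8 even; l₃=3∈[1,5].
(2·2+1)(2·3+1)(2·3+1) = 245
Δ: 2! 2! 4! / 9! → 1/3780
sum: t=0:+1/24 t=1:−1/4 t=2:+1/24 = -1/6
3j²(2 3 3; 0 0 0) = Δ·Π!·Σ² = 4/105  (sign +1)
sum: t=0:+1/12 t=1:−1/48 = 1/16
3j²(2 3 3; 1 -2 1) = Δ·Π!·Σ² = 1/28  (sign +1)
combine: 4πI² = 245·4/105·1/28 = 1/3
take √, sign +1: I = 0.16286750

0.162868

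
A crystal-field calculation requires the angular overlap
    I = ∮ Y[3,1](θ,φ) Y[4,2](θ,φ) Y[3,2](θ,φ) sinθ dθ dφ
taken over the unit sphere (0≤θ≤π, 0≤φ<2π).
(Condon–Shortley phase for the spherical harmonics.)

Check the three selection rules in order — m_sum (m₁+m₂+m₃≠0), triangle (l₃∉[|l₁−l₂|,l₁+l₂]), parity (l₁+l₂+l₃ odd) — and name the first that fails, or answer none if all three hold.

m_sum

azimuthal sum: 1 + 2 + 2 = 5  ✗
1 ≤ 3 ≤ 7 (triangle on l)
L = 3 + 4 + 3 = 10 (even)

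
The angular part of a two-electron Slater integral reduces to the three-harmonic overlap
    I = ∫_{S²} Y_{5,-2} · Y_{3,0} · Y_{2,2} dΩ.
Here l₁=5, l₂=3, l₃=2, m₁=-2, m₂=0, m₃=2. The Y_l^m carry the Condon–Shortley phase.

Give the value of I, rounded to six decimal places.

0.141758

m-sum 0 ✓  L=10 even ✓  2≤2≤8 ✓
Π(2lᵢ+1) = 11×7×5 = 385
triangle coeff Δ(5,3,2) = 1/2310
Σ_t [3,3]: t=3:−1/144 = -1/144
(3j)²=10/231 [(5 3 2; 0 0 0)], sign=-1
Σ_t [3,3]: t=3:−1/864 = -1/864
(3j)²=1/66 [(5 3 2; -2 0 2)], sign=-1
⇒ 4πI² = 25/99
I = (+1)√(25/99/(4π)) = 0.14175797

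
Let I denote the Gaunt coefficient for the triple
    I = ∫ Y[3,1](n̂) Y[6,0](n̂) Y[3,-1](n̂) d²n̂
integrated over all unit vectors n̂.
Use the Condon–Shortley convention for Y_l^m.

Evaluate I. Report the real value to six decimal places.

0.177816

Rules hold: Σm=0, L=12 even, 3≤3≤9.
N = 7·13·7 = 637
Δ = 6!·0!·6!/13! = 1/12012
Racah Σ t=3..3: t=3:−1/1296 = -1/1296
⇒ 3j(3 6 3; 0 0 0)² = 100/3003, sgn +1
Racah Σ t=2..2: t=2:+1/2304 = 1/2304
⇒ 3j(3 6 3; 1 0 -1)² = 75/4004, sgn +1
4πI² = N·(3j₀)²·(3jₘ)² = 625/1573
I = +1·√(0.39733/4π) = 0.17781595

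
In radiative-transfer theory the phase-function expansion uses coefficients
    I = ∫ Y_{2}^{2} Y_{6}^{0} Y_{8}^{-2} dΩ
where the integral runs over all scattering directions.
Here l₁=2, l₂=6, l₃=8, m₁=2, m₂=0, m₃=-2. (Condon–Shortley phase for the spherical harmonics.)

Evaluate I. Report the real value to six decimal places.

Checks pass: Σm=0; 16 even; l₃=8∈[4,8].
(2·2+1)(2·6+1)(2·8+1) = 1105
Δ: 0! 4! 12! / 17! → 1/30940
sum: t=0:+1/2073600 = 1/2073600
3j²(2 6 8; 0 0 0) = Δ·Π!·Σ² = 28/1105  (sign +1)
sum: t=0:+1/12441600 = 1/12441600
3j²(2 6 8; 2 0 -2) = Δ·Π!·Σ² = 3/442  (sign +1)
combine: 4πI² = 1105·28/1105·3/442 = 42/221
take √, sign +1: I = 0.12297691

0.122977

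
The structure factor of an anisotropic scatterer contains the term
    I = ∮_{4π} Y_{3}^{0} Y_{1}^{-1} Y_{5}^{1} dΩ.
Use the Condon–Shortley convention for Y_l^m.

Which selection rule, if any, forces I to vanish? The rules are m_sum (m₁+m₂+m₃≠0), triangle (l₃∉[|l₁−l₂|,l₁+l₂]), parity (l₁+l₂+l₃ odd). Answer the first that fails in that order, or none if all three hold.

azimuthal sum: 0 − 1 + 1 = 0  ✓
2 ≤ 5 ≤ 4 (triangle on l)  ✗
L = 3 + 1 + 5 = 9 (odd)

triangle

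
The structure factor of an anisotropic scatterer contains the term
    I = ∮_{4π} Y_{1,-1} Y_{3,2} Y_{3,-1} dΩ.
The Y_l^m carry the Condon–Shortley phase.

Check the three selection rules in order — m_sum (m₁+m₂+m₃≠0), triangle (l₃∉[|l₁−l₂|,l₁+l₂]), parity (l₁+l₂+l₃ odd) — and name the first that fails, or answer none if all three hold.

azimuthal sum: -1 + 2 − 1 = 0  ✓
2 ≤ 3 ≤ 4 (triangle on l)  ✓
L = 1 + 3 + 3 = 7 (odd)  ✗

parity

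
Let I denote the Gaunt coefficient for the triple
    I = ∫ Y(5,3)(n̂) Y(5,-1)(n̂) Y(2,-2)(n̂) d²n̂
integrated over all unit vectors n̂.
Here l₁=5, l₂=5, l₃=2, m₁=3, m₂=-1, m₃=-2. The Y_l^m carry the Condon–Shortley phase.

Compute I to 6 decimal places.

0.171169

Checks pass: Σm=0; 12 even; l₃=2∈[0,10].
(2·5+1)(2·5+1)(2·2+1) = 605
Δ: 8! 2! 2! / 13! → 1/38610
sum: t=3:−1/2880 t=4:+1/576 t=5:−1/2880 = 1/960
3j²(5 5 2; 0 0 0) = Δ·Π!·Σ² = 10/429  (sign +1)
sum: t=2:+1/5760 = 1/5760
3j²(5 5 2; 3 -1 -2) = Δ·Π!·Σ² = 56/2145  (sign +1)
combine: 4πI² = 605·10/429·56/2145 = 560/1521
take √, sign +1: I = 0.17116875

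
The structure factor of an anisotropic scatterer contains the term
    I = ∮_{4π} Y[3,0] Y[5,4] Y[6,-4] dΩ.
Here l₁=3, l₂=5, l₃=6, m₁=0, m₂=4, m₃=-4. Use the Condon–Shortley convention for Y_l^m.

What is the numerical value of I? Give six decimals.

-0.139560

m-sum 0 ✓  L=14 even ✓  2≤6≤8 ✓
Π(2lᵢ+1) = 7×11×13 = 1001
triangle coeff Δ(3,5,6) = 1/675675
Σ_t [0,2]: t=0:+1/8640 t=1:−1/2304 t=2:+1/8640 = -7/34560
(3j)²=7/429 [(3 5 6; 0 0 0)], sign=-1
Σ_t [1,2]: t=1:−1/161280 t=2:+1/60480 = 1/96768
(3j)²=15/1001 [(3 5 6; 0 4 -4)], sign=+1
⇒ 4πI² = 35/143
I = (-1)√(35/143/(4π)) = -0.13956004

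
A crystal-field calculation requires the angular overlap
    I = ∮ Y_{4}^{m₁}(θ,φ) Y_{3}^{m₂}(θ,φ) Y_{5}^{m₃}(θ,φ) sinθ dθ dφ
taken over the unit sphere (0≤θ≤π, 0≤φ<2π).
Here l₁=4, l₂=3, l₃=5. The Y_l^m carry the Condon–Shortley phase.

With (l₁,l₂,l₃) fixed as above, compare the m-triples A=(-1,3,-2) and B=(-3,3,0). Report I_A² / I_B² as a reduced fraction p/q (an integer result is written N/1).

10/3

Shared (l₁,l₂,l₃)=(4,3,5): N and (l;000)² cancel in I_A²/I_B².
A: Δ = 2!·6!·4!/13! = 1/180180; Racah Σ t=2..2: t=2:+1/1728 = 1/1728; ⇒ 3j(4 3 5; -1 3 -2)² = 25/858, sgn -1
B: Δ = 2!·6!·4!/13! = 1/180180; Racah Σ t=2..2: t=2:+1/5760 = 1/5760; ⇒ 3j(4 3 5; -3 3 0)² = 5/572, sgn -1
I_A²/I_B² = (25/858)/(5/572) = 10/3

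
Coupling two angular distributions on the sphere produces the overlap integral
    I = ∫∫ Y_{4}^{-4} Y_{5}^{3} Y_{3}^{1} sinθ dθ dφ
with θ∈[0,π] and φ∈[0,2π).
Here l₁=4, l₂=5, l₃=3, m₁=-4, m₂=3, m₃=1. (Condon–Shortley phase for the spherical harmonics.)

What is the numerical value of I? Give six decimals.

0.169606

m-sum 0 ✓  L=12 even ✓  1≤3≤9 ✓
Π(2lᵢ+1) = 9×11×7 = 693
triangle coeff Δ(4,5,3) = 1/180180
Σ_t [2,4]: t=2:+1/576 t=3:−1/144 t=4:+1/576 = -1/288
(3j)²=20/1001 [(4 5 3; 0 0 0)], sign=+1
Σ_t [6,6]: t=6:+1/5760 = 1/5760
(3j)²=56/2145 [(4 5 3; -4 3 1)], sign=+1
⇒ 4πI² = 672/1859
I = (+1)√(672/1859/(4π)) = 0.16960553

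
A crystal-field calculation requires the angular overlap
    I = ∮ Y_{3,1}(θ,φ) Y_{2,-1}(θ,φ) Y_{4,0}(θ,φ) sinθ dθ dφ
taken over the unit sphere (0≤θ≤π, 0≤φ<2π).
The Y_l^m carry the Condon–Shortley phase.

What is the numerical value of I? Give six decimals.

0.000000

l₁+l₂+l₃=9 is odd: 3j(l;000)=0 ⇒ I=0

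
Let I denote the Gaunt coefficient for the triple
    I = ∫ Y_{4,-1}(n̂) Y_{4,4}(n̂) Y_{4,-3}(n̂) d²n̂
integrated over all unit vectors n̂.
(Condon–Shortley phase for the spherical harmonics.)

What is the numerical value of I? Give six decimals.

Rules hold: Σm=0, L=12 even, 0≤4≤8.
N = 9·9·9 = 729
Δ = 4!·4!·4!/13! = 1/450450
Racah Σ t=0..4: t=0:+1/13824 t=1:−1/216 t=2:+1/64 t=3:−1/216 t=4:+1/13824 = 5/768
⇒ 3j(4 4 4; 0 0 0)² = 18/1001, sgn +1
Racah Σ t=4..4: t=4:+1/3456 = 1/3456
⇒ 3j(4 4 4; -1 4 -3)² = 35/1287, sgn -1
4πI² = N·(3j₀)²·(3jₘ)² = 7290/20449
I = -1·√(0.356497/4π) = -0.16843130

-0.168431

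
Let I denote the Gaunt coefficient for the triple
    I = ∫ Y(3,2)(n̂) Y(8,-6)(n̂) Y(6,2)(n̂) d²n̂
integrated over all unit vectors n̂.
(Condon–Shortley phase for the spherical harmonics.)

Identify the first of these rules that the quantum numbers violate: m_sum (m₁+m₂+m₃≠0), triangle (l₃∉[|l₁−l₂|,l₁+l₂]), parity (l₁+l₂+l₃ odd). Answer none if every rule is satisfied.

m₁+m₂+m₃ = 2 − 6 + 2 = -2  ✗
triangle: |3−8|=5 ≤ l₃=6 ≤ 3+8=11
parity: l₁+l₂+l₃ = 17 is odd

m_sum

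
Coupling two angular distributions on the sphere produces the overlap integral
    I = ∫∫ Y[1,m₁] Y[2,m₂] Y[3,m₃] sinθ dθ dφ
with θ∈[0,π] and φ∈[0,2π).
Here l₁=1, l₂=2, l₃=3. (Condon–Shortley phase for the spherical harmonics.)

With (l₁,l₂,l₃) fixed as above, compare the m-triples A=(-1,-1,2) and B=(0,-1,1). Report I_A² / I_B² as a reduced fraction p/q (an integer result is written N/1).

Shared (l₁,l₂,l₃)=(1,2,3): N and (l;000)² cancel in I_A²/I_B².
A: Δ = 0!·2!·4!/7! = 1/105; Racah Σ t=0..0: t=0:+1/12 = 1/12; ⇒ 3j(1 2 3; -1 -1 2)² = 2/21, sgn -1
B: Δ = 0!·2!·4!/7! = 1/105; Racah Σ t=0..0: t=0:+1/6 = 1/6; ⇒ 3j(1 2 3; 0 -1 1)² = 8/105, sgn +1
I_A²/I_B² = (2/21)/(8/105) = 5/4

5/4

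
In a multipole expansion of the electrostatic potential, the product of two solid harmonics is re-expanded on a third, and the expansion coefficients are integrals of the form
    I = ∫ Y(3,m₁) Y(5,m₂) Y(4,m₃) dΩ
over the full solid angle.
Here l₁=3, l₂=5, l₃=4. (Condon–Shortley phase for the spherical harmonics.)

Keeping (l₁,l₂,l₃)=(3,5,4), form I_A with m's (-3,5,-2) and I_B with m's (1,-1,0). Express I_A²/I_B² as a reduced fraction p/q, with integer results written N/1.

l's match ⇒ only the (l;m) 3-j factors differ between A and B.
A: triangle coeff Δ(3,5,4) = 1/180180; Σ_t [4,4]: t=4:+1/34560 = 1/34560; (3j)²=5/286 [(3 5 4; -3 5 -2)], sign=+1
B: triangle coeff Δ(3,5,4) = 1/180180; Σ_t [0,2]: t=0:+1/2304 t=1:−1/216 t=2:+1/384 = -11/6912; (3j)²=11/1638 [(3 5 4; 1 -1 0)], sign=-1
I_A²/I_B² = (5/286)/(11/1638) = 315/121

315/121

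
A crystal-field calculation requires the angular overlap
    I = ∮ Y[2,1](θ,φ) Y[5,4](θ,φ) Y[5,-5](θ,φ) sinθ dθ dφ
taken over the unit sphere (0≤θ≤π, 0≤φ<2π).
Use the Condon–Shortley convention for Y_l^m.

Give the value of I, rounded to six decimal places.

-0.187924

m-sum 0 ✓  L=12 even ✓  3≤5≤7 ✓
Π(2lᵢ+1) = 5×11×11 = 605
triangle coeff Δ(2,5,5) = 1/38610
Σ_t [0,2]: t=0:+1/2880 t=1:−1/576 t=2:+1/2880 = -1/960
(3j)²=10/429 [(2 5 5; 0 0 0)], sign=+1
Σ_t [1,1]: t=1:−1/80640 = -1/80640
(3j)²=9/286 [(2 5 5; 1 4 -5)], sign=-1
⇒ 4πI² = 75/169
I = (-1)√(75/169/(4π)) = -0.18792404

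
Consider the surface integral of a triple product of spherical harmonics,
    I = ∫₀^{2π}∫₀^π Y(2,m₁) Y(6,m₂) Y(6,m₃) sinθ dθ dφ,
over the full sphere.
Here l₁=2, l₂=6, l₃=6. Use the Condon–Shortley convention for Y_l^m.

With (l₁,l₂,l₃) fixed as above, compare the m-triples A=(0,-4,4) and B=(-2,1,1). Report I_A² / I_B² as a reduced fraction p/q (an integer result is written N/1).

2/147

l's match ⇒ only the (l;m) 3-j factors differ between A and B.
A: triangle coeff Δ(2,6,6) = 1/90090; Σ_t [0,2]: t=0:+1/322560 t=1:−1/362880 t=2:+1/14515200 = 1/2419200; (3j)²=2/5005 [(2 6 6; 0 -4 4)], sign=+1
B: triangle coeff Δ(2,6,6) = 1/90090; Σ_t [2,2]: t=2:+1/57600 = 1/57600; (3j)²=21/715 [(2 6 6; -2 1 1)], sign=-1
I_A²/I_B² = (2/5005)/(21/715) = 2/147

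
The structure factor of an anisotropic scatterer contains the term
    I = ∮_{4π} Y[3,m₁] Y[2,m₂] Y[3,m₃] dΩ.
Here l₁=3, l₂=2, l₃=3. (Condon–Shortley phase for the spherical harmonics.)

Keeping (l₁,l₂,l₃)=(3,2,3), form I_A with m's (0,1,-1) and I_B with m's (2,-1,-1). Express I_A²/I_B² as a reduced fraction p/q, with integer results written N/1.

l's match ⇒ only the (l;m) 3-j factors differ between A and B.
A: triangle coeff Δ(3,2,3) = 1/3780; Σ_t [1,2]: t=1:−1/8 t=2:+1/12 = -1/24; (3j)²=1/210 [(3 2 3; 0 1 -1)], sign=-1
B: triangle coeff Δ(3,2,3) = 1/3780; Σ_t [0,1]: t=0:+1/12 t=1:−1/48 = 1/16; (3j)²=1/28 [(3 2 3; 2 -1 -1)], sign=+1
I_A²/I_B² = (1/210)/(1/28) = 2/15

2/15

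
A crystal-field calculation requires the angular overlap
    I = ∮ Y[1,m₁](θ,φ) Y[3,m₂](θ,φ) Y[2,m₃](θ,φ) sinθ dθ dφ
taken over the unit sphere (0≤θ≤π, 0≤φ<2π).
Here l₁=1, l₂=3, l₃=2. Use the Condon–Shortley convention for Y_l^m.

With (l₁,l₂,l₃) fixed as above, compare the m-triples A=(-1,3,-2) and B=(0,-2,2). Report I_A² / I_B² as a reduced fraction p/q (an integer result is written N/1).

Same 1,3,2: normalisation and zero-m 3j drop out of the ratio.
A: Δ: 2! 0! 4! / 7! → 1/105; sum: t=2:+1/48 = 1/48; 3j²(1 3 2; -1 3 -2) = Δ·Π!·Σ² = 1/7  (sign +1)
B: Δ: 2! 0! 4! / 7! → 1/105; sum: t=1:−1/24 = -1/24; 3j²(1 3 2; 0 -2 2) = Δ·Π!·Σ² = 1/21  (sign -1)
I_A²/I_B² = (1/7)/(1/21) = 3/1

3/1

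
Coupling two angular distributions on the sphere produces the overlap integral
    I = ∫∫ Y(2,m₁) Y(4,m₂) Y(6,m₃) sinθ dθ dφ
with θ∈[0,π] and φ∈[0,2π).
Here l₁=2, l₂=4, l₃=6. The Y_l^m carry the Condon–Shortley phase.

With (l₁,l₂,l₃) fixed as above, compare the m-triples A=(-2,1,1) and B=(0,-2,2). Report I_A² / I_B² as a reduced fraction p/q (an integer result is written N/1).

5/24

l's match ⇒ only the (l;m) 3-j factors differ between A and B.
A: triangle coeff Δ(2,4,6) = 1/6435; Σ_t [0,0]: t=0:+1/17280 = 1/17280; (3j)²=7/1287 [(2 4 6; -2 1 1)], sign=-1
B: triangle coeff Δ(2,4,6) = 1/6435; Σ_t [0,0]: t=0:+1/5760 = 1/5760; (3j)²=56/2145 [(2 4 6; 0 -2 2)], sign=+1
I_A²/I_B² = (7/1287)/(56/2145) = 5/24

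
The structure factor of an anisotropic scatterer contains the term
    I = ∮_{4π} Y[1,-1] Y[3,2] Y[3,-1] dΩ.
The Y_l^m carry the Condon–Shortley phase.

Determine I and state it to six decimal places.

Σlᵢ=7 odd — θ-integrand is odd under cosθ→−cosθ; I=0

0.000000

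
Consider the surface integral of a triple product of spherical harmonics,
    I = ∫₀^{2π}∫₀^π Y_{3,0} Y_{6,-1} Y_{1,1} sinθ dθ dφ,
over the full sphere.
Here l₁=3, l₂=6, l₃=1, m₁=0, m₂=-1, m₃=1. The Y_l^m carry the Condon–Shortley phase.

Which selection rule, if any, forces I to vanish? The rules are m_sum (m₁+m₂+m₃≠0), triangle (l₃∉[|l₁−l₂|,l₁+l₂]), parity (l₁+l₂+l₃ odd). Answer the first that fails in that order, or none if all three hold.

triangle

azimuthal sum: 0 − 1 + 1 = 0  ✓
3 ≤ 1 ≤ 9 (triangle on l)  ✗
L = 3 + 6 + 1 = 10 (even)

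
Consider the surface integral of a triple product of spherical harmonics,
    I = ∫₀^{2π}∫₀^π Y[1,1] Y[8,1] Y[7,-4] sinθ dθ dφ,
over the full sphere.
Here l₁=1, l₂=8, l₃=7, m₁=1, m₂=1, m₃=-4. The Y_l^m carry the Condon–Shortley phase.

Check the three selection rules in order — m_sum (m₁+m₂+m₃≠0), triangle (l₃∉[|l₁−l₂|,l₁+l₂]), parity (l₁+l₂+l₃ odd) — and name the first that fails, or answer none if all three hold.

Σmᵢ = -2  ✗
l₃∈[|l₁−l₂|,l₁+l₂]=[7,9], have l₃=7
Σlᵢ = 16 ⇒ even

m_sum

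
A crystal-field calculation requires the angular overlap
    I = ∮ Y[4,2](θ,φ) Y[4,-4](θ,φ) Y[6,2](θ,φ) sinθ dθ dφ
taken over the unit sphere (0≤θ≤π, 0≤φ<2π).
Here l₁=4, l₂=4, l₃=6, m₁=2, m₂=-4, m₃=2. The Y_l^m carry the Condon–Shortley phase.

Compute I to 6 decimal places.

Checks pass: Σm=0; 14 even; l₃=6∈[0,8].
(2·4+1)(2·4+1)(2·6+1) = 1053
Δ: 2! 6! 6! / 15! → 1/1261260
sum: t=0:+1/4608 t=1:−1/1296 t=2:+1/4608 = -7/20736
3j²(4 4 6; 0 0 0) = Δ·Π!·Σ² = 20/1287  (sign -1)
sum: t=0:+1/69120 = 1/69120
3j²(4 4 6; 2 -4 2) = Δ·Π!·Σ² = 4/429  (sign +1)
combine: 4πI² = 1053·20/1287·4/429 = 240/1573
take √, sign -1: I = -0.11018851

-0.110189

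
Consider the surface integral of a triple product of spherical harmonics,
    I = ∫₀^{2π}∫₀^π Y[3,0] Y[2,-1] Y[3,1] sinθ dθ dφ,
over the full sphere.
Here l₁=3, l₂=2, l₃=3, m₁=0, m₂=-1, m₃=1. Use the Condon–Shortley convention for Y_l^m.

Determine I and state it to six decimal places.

-0.059471

Rules hold: Σm=0, L=8 even, 1≤3≤5.
N = 7·5·7 = 245
Δ = 2!·4!·2!/9! = 1/3780
Racah Σ t=0..2: t=0:+1/24 t=1:−1/4 t=2:+1/24 = -1/6
⇒ 3j(3 2 3; 0 0 0)² = 4/105, sgn +1
Racah Σ t=0..1: t=0:+1/12 t=1:−1/8 = -1/24
⇒ 3j(3 2 3; 0 -1 1)² = 1/210, sgn -1
4πI² = N·(3j₀)²·(3jₘ)² = 2/45
I = -1·√(0.0444444/4π) = -0.05947080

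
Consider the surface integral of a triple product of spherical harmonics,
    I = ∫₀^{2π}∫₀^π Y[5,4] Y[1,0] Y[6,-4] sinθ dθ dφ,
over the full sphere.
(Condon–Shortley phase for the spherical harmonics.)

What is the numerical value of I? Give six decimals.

0.182727

Rules hold: Σm=0, L=12 even, 4≤6≤6.
N = 11·3·13 = 429
Δ = 0!·10!·2!/13! = 1/858
Racah Σ t=0..0: t=0:+1/14400 = 1/14400
⇒ 3j(5 1 6; 0 0 0)² = 6/143, sgn +1
Racah Σ t=0..0: t=0:+1/362880 = 1/362880
⇒ 3j(5 1 6; 4 0 -4)² = 10/429, sgn +1
4πI² = N·(3j₀)²·(3jₘ)² = 60/143
I = +1·√(0.41958/4π) = 0.18272698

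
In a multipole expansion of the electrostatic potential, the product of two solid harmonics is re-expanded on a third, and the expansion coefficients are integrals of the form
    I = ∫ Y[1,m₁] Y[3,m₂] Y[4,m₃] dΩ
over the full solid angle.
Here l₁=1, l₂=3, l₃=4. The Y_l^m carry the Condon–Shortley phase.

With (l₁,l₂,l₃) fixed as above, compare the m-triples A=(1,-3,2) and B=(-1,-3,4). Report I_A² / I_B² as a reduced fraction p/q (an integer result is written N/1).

1/28

Shared (l₁,l₂,l₃)=(1,3,4): N and (l;000)² cancel in I_A²/I_B².
A: Δ = 0!·2!·6!/9! = 1/252; Racah Σ t=0..0: t=0:+1/1440 = 1/1440; ⇒ 3j(1 3 4; 1 -3 2)² = 1/252, sgn +1
B: Δ = 0!·2!·6!/9! = 1/252; Racah Σ t=0..0: t=0:+1/1440 = 1/1440; ⇒ 3j(1 3 4; -1 -3 4)² = 1/9, sgn +1
I_A²/I_B² = (1/252)/(1/9) = 1/28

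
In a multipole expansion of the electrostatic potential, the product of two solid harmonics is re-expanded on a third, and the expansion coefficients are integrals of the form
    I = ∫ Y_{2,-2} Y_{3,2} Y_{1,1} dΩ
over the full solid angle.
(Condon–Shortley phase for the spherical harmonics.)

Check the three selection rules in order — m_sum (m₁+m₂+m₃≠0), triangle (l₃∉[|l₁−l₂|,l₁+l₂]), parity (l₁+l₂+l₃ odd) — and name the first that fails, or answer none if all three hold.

Σmᵢ = 1  ✗
l₃∈[|l₁−l₂|,l₁+l₂]=[1,5], have l₃=1
Σlᵢ = 6 ⇒ even

m_sum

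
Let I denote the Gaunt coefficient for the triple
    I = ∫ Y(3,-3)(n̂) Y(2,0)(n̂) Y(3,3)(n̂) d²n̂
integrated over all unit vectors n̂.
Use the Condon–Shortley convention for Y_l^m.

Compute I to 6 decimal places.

m-sum 0 ✓  L=8 even ✓  1≤3≤5 ✓
Π(2lᵢ+1) = 7×5×7 = 245
triangle coeff Δ(3,2,3) = 1/3780
Σ_t [0,2]: t=0:+1/24 t=1:−1/4 t=2:+1/24 = -1/6
(3j)²=4/105 [(3 2 3; 0 0 0)], sign=+1
Σ_t [2,2]: t=2:+1/96 = 1/96
(3j)²=5/84 [(3 2 3; -3 0 3)], sign=+1
⇒ 4πI² = 5/9
I = (+1)√(5/9/(4π)) = 0.21026104

0.210261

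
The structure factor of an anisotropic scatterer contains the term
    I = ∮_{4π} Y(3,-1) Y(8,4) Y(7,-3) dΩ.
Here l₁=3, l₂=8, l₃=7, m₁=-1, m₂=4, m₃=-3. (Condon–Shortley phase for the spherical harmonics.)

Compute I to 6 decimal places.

0.148738

m-sum 0 ✓  L=18 even ✓  5≤7≤11 ✓
Π(2lᵢ+1) = 7×17×15 = 1785
triangle coeff Δ(3,8,7) = 1/5290740
Σ_t [1,3]: t=1:−1/7257600 t=2:+1/2073600 t=3:−1/7257600 = 1/4838400
(3j)²=252/20995 [(3 8 7; 0 0 0)], sign=-1
Σ_t [2,4]: t=2:+1/58060800 t=3:−1/13063680 t=4:+1/46448640 = -79/2090188800
(3j)²=68651/5290740 [(3 8 7; -1 4 -3)], sign=-1
⇒ 4πI² = 1441671/5185765
I = (+1)√(1441671/5185765/(4π)) = 0.14873793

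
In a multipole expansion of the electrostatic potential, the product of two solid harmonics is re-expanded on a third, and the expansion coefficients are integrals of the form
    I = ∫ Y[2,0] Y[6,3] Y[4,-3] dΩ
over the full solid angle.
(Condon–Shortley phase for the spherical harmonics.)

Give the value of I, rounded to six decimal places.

Rules hold: Σm=0, L=12 even, 4≤4≤8.
N = 5·13·9 = 585
Δ = 4!·0!·8!/13! = 1/6435
Racah Σ t=2..2: t=2:+1/2304 = 1/2304
⇒ 3j(2 6 4; 0 0 0)² = 5/143, sgn +1
Racah Σ t=2..2: t=2:+1/20160 = 1/20160
⇒ 3j(2 6 4; 0 3 -3)² = 12/715, sgn -1
4πI² = N·(3j₀)²·(3jₘ)² = 540/1573
I = -1·√(0.343293/4π) = -0.16528277

-0.165283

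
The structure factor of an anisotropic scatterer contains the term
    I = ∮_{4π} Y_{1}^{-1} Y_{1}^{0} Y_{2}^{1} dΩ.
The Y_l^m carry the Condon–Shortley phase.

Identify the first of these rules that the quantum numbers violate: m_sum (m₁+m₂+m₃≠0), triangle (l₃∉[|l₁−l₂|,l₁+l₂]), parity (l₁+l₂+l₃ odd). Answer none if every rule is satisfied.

m₁+m₂+m₃ = -1 + 0 + 1 = 0  ✓
triangle: |1−1|=0 ≤ l₃=2 ≤ 1+1=2  ✓
parity: l₁+l₂+l₃ = 4 is even  ✓

none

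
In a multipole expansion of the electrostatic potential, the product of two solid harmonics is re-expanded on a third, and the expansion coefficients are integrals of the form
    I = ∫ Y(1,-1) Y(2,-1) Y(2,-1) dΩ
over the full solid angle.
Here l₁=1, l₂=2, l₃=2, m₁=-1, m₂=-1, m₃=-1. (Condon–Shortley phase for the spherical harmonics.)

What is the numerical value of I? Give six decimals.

Σmᵢ = -3 ≠ 0, so the φ-integral vanishes; I = 0

0.000000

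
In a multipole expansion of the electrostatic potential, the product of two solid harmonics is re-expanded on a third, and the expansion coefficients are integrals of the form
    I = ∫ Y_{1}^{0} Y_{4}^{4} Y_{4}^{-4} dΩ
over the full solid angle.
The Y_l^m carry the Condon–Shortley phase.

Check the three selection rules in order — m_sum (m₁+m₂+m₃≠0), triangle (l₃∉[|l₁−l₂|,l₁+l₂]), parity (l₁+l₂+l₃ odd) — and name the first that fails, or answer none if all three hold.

azimuthal sum: 0 + 4 − 4 = 0  ✓
3 ≤ 4 ≤ 5 (triangle on l)  ✓
L = 1 + 4 + 4 = 9 (odd)  ✗

parity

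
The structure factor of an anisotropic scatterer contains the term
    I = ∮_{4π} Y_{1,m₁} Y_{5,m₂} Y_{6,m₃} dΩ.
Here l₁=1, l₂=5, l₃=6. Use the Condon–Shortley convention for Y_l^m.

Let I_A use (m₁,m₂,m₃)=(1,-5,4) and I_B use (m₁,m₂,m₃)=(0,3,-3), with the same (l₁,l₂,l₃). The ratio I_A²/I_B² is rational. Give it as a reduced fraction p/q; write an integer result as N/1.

Same 1,5,6: normalisation and zero-m 3j drop out of the ratio.
A: Δ: 0! 2! 10! / 13! → 1/858; sum: t=0:+1/7257600 = 1/7257600; 3j²(1 5 6; 1 -5 4) = Δ·Π!·Σ² = 1/858  (sign +1)
B: Δ: 0! 2! 10! / 13! → 1/858; sum: t=0:+1/80640 = 1/80640; 3j²(1 5 6; 0 3 -3) = Δ·Π!·Σ² = 9/286  (sign -1)
I_A²/I_B² = (1/858)/(9/286) = 1/27

1/27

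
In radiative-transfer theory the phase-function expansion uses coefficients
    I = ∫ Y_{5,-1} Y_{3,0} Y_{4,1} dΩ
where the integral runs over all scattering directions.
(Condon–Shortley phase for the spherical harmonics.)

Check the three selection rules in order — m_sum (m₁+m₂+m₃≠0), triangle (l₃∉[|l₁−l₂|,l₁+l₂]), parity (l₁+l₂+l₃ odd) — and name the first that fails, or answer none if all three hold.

Σmᵢ = 0  ✓
l₃∈[|l₁−l₂|,l₁+l₂]=[2,8], have l₃=4  ✓
Σlᵢ = 12 ⇒ even  ✓

none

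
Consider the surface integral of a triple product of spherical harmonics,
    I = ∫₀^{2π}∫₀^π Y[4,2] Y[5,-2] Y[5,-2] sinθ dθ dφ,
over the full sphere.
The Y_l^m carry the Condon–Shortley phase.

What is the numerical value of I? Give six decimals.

0.000000

m-sum = 2 − 2 − 2 = -2 ≠ 0 ⇒ I = 0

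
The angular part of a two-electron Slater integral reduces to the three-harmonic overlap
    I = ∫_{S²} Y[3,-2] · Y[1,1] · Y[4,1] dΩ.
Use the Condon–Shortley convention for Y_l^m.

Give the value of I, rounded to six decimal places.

-0.106622

Rules hold: Σm=0, L=8 even, 2≤4≤4.
N = 7·3·9 = 189
Δ = 0!·6!·2!/9! = 1/252
Racah Σ t=0..0: t=0:+1/36 = 1/36
⇒ 3j(3 1 4; 0 0 0)² = 4/63, sgn +1
Racah Σ t=0..0: t=0:+1/240 = 1/240
⇒ 3j(3 1 4; -2 1 1)² = 1/84, sgn -1
4πI² = N·(3j₀)²·(3jₘ)² = 1/7
I = -1·√(0.142857/4π) = -0.10662181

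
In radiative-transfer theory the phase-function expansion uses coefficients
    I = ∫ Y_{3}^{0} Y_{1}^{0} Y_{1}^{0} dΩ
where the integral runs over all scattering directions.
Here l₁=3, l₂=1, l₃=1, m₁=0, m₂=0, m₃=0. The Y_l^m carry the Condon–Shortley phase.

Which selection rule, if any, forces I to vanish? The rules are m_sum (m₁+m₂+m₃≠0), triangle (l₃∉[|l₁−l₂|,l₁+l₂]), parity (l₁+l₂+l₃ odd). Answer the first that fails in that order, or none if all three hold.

triangle

azimuthal sum: 0 + 0 + 0 = 0  ✓
2 ≤ 1 ≤ 4 (triangle on l)  ✗
L = 3 + 1 + 1 = 5 (odd)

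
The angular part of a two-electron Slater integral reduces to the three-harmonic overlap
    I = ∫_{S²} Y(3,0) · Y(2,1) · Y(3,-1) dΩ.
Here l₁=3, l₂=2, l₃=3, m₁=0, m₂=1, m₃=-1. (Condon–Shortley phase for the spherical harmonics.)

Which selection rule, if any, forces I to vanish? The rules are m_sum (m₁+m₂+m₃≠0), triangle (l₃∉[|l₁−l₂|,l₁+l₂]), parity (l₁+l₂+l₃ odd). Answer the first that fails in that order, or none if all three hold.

none

azimuthal sum: 0 + 1 − 1 = 0  ✓
1 ≤ 3 ≤ 5 (triangle on l)  ✓
L = 3 + 2 + 3 = 8 (even)  ✓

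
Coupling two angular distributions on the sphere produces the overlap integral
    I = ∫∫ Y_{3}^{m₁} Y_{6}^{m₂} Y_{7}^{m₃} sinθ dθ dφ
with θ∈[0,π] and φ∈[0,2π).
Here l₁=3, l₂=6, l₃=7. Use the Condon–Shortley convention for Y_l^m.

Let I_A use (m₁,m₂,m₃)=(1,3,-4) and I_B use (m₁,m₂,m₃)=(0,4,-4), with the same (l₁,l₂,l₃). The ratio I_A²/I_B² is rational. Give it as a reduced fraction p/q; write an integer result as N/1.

405/128

l's match ⇒ only the (l;m) 3-j factors differ between A and B.
A: triangle coeff Δ(3,6,7) = 1/2042040; Σ_t [0,2]: t=0:+1/2903040 t=1:−1/483840 t=2:+1/1451520 = -1/967680; (3j)²=81/6188 [(3 6 7; 1 3 -4)], sign=+1
B: triangle coeff Δ(3,6,7) = 1/2042040; Σ_t [0,2]: t=0:+1/43545600 t=1:−1/1451520 t=2:+1/967680 = 1/2721600; (3j)²=32/7735 [(3 6 7; 0 4 -4)], sign=-1
I_A²/I_B² = (81/6188)/(32/7735) = 405/128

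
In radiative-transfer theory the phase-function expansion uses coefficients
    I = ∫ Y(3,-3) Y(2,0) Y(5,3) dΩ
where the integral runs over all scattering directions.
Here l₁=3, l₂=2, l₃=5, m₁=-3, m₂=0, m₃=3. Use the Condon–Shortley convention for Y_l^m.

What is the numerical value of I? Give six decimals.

Rules hold: Σm=0, L=10 even, 1≤5≤5.
N = 7·5·11 = 385
Δ = 0!·6!·4!/11! = 1/2310
Racah Σ t=0..0: t=0:+1/144 = 1/144
⇒ 3j(3 2 5; 0 0 0)² = 10/231, sgn -1
Racah Σ t=0..0: t=0:+1/2880 = 1/2880
⇒ 3j(3 2 5; -3 0 3)² = 2/165, sgn +1
4πI² = N·(3j₀)²·(3jₘ)² = 20/99
I = -1·√(0.20202/4π) = -0.12679218

-0.126792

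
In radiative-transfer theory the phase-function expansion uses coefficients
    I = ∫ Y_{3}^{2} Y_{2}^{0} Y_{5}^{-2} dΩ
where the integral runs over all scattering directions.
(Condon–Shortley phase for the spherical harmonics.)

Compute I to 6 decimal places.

0.190188

m-sum 0 ✓  L=10 even ✓  1≤5≤5 ✓
Π(2lᵢ+1) = 7×5×11 = 385
triangle coeff Δ(3,2,5) = 1/2310
Σ_t [0,0]: t=0:+1/144 = 1/144
(3j)²=10/231 [(3 2 5; 0 0 0)], sign=-1
Σ_t [0,0]: t=0:+1/480 = 1/480
(3j)²=3/110 [(3 2 5; 2 0 -2)], sign=-1
⇒ 4πI² = 5/11
I = (+1)√(5/11/(4π)) = 0.19018827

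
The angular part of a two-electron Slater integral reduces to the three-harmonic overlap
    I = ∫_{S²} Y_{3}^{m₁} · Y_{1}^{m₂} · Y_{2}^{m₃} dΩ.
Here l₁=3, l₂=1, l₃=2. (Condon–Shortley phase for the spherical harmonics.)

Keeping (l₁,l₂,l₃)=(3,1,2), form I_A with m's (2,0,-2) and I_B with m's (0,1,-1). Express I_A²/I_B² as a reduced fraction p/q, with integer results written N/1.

l's match ⇒ only the (l;m) 3-j factors differ between A and B.
A: triangle coeff Δ(3,1,2) = 1/105; Σ_t [1,1]: t=1:−1/24 = -1/24; (3j)²=1/21 [(3 1 2; 2 0 -2)], sign=-1
B: triangle coeff Δ(3,1,2) = 1/105; Σ_t [2,2]: t=2:+1/12 = 1/12; (3j)²=1/35 [(3 1 2; 0 1 -1)], sign=-1
I_A²/I_B² = (1/21)/(1/35) = 5/3

5/3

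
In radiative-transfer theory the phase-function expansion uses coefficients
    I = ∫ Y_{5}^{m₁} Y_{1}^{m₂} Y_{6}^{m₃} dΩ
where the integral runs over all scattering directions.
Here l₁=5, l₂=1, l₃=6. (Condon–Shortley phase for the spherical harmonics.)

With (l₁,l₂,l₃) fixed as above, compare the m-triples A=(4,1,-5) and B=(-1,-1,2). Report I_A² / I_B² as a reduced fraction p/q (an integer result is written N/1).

l's match ⇒ only the (l;m) 3-j factors differ between A and B.
A: triangle coeff Δ(5,1,6) = 1/858; Σ_t [0,0]: t=0:+1/725760 = 1/725760; (3j)²=5/78 [(5 1 6; 4 1 -5)], sign=-1
B: triangle coeff Δ(5,1,6) = 1/858; Σ_t [0,0]: t=0:+1/34560 = 1/34560; (3j)²=14/429 [(5 1 6; -1 -1 2)], sign=+1
I_A²/I_B² = (5/78)/(14/429) = 55/28

55/28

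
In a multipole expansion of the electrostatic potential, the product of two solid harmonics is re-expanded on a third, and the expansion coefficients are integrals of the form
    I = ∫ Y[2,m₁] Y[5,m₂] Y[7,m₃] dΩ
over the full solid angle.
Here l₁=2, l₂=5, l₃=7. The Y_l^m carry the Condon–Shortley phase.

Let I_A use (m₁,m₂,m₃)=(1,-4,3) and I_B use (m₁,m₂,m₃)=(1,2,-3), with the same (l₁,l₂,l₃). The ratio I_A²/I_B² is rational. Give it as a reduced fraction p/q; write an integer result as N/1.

Same 2,5,7: normalisation and zero-m 3j drop out of the ratio.
A: Δ: 0! 4! 10! / 15! → 1/15015; sum: t=0:+1/2177280 = 1/2177280; 3j²(2 5 7; 1 -4 3) = Δ·Π!·Σ² = 8/3003  (sign +1)
B: Δ: 0! 4! 10! / 15! → 1/15015; sum: t=0:+1/181440 = 1/181440; 3j²(2 5 7; 1 2 -3) = Δ·Π!·Σ² = 32/1001  (sign +1)
I_A²/I_B² = (8/3003)/(32/1001) = 1/12

1/12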